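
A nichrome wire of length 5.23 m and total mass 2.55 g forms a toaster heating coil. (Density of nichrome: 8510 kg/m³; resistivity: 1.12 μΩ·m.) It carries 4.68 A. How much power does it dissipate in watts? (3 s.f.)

ρ = 1.12 μΩ·m = 1.12×10^-6 Ω·m
A = m/(density·L) = 0.00255/(8510×5.23) = 5.7294e-08 m²
R = ρL/A = (1.12×10^-6)(5.23)/(5.7294e-08) = 102.2 Ω
P = I²R = (4.68)² × 102.2 = 2240 W

2240 W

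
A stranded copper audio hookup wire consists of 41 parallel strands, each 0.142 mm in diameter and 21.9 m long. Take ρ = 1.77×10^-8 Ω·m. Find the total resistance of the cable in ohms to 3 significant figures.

0.597 Ω

A_strand = π(7.1000e-05 m)² = 1.584e-08 m²
R_strand = ρL/A = (1.77×10^-8)(21.9)/(1.584e-08) = 24.48 Ω
R_total = R_strand/N = 24.48/41 = 0.597 Ω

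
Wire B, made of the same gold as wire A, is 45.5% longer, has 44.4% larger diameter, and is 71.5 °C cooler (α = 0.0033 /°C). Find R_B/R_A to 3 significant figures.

0.533

R ∝ ρL/d² with ρ ∝ (1+αΔT), so R_B/R_A = (1 + 45.5/100) × (1 + 44.4/100)⁻² × (1 − 0.0033×71.5)
= 1.455 × 0.4796 × 0.7641 = 0.533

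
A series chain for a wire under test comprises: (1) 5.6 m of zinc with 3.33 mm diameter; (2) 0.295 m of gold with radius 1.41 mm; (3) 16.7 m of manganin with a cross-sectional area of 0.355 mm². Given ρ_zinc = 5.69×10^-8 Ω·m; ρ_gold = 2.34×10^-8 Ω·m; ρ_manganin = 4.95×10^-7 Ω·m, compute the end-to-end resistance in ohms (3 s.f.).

Seg 1: A = π(d/2)² = π(1.6650e-03 m)² = 8.709e-06 m²
R_1 = (5.69×10^-8)(5.6)/(8.709e-06) = 0.03659 Ω
Seg 2: A = πr² = π(1.4100e-03 m)² = 6.246e-06 m²
R_2 = (2.34×10^-8)(0.295)/(6.246e-06) = 0.001105 Ω
Seg 3: A = 0.355 mm² = 3.550e-07 m²
R_3 = (4.95×10^-7)(16.7)/(3.550e-07) = 23.29 Ω
R_total = R_1 + R_2 + R_3 = 23.3 Ω

23.3 Ω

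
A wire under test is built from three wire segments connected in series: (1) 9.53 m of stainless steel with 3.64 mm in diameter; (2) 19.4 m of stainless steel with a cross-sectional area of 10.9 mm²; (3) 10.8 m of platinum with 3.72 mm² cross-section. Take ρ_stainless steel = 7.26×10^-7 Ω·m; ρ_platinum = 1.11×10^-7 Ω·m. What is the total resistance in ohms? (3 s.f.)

Seg 1: A = π(d/2)² = π(1.8200e-03 m)² = 1.041e-05 m²
R_1 = (7.26×10^-7)(9.53)/(1.041e-05) = 0.6649 Ω
Seg 2: A = 10.9 mm² = 1.090e-05 m²
R_2 = (7.26×10^-7)(19.4)/(1.090e-05) = 1.292 Ω
Seg 3: A = 3.72 mm² = 3.720e-06 m²
R_3 = (1.11×10^-7)(10.8)/(3.720e-06) = 0.3223 Ω
R_total = R_1 + R_2 + R_3 = 2.28 Ω

2.28 Ω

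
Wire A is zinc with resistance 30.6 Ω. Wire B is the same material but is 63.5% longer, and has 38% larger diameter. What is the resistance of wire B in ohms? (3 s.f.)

R ∝ L/d², so R_B/R_A = (1 + 63.5/100) × (1 + 38/100)⁻²
= 1.635 × 0.5251 = 0.8585
R_B = 0.8585 × 30.6 = 26.3 Ω

26.3 Ω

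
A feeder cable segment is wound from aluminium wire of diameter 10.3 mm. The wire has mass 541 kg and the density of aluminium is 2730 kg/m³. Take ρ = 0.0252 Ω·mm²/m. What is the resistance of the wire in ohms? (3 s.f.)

ρ = 0.0252 Ω·mm²/m = 2.52×10^-8 Ω·m
A = π(d/2)² = π(5.1500e-03 m)² = 8.3323e-05 m²
L = m/(density·A) = 541/(2730×8.3323e-05) = 2378 m
R = ρL/A = (2.52×10^-8)(2378)/(8.3323e-05) = 0.719 Ω

0.719 Ω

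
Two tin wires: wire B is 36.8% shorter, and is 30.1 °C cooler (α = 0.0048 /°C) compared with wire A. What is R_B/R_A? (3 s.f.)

R ∝ ρL/d² with ρ ∝ (1+αΔT), so R_B/R_A = (1 − 36.8/100) × (1 − 0.0048×30.1)
= 0.632 × 0.8555 = 0.541

0.541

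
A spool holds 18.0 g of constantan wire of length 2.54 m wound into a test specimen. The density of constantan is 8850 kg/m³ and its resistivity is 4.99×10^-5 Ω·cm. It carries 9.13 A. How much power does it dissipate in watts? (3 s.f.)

ρ = 4.99×10^-5 Ω·cm = 4.99×10^-7 Ω·m
A = m/(density·L) = 0.018/(8850×2.54) = 8.0075e-07 m²
R = ρL/A = (4.99×10^-7)(2.54)/(8.0075e-07) = 1.583 Ω
P = I²R = (9.13)² × 1.583 = 132 W

132 W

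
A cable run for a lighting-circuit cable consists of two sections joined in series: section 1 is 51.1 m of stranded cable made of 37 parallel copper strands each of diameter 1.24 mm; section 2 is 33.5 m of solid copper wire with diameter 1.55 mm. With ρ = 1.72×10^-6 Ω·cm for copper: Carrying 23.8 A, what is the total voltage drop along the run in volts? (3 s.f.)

7.74 V

ρ = 1.72×10^-6 Ω·cm = 1.72×10^-8 Ω·m
Section 1: A_strand = π(6.2000e-04)² = 1.208e-06 m²; R₁ = ρL/(N·A_s) = (1.72×10^-8)(51.1)/(37×1.208e-06) = 0.01967 Ω
Section 2: A = π(d/2)² = π(7.7500e-04 m)² = 1.887e-06 m²
R₂ = (1.72×10^-8)(33.5)/(1.887e-06) = 0.3054 Ω
R = R₁ + R₂ = 0.325 Ω
V = IR = 23.8 × 0.325 = 7.74 V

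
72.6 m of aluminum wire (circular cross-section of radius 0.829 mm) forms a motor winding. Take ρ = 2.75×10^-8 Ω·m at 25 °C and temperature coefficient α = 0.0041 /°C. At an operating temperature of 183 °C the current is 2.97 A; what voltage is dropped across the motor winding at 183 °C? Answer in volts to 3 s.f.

A = πr² = π(8.2900e-04 m)² = 2.159e-06 m²
R₍25₎ = ρL/A = (2.75×10^-8)(72.6)/(2.159e-06) = 0.9247 Ω
R₍183₎ = R₍25₎(1 + αΔT) = 0.9247 × (1 + 0.0041×158) = 1.524 Ω
V = IR = 2.97 × 1.524 = 4.53 V

4.53 V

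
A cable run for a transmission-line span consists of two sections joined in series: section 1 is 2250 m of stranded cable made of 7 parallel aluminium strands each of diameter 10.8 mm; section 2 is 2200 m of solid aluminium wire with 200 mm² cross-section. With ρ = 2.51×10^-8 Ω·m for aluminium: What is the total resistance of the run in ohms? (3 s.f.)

Section 1: A_strand = π(5.4000e-03)² = 9.161e-05 m²; R₁ = ρL/(N·A_s) = (2.51×10^-8)(2250)/(7×9.161e-05) = 0.08807 Ω
Section 2: A = 200 mm² = 2.000e-04 m²
R₂ = (2.51×10^-8)(2200)/(2.000e-04) = 0.2761 Ω
R = R₁ + R₂ = 0.364 Ω

0.364 Ω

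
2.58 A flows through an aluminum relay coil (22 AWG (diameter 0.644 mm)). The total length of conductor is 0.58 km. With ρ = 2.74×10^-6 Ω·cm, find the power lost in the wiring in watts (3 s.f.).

325 W

ρ = 2.74×10^-6 Ω·cm = 2.74×10^-8 Ω·m
A = π(0.644/2 mm)² = π(3.2200e-04 m)² = 3.257e-07 m²
R = ρL/A = (2.74×10^-8)(580)/(3.257e-07) = 48.79 Ω
P = I²R = (2.58)² × 48.79 = 325 W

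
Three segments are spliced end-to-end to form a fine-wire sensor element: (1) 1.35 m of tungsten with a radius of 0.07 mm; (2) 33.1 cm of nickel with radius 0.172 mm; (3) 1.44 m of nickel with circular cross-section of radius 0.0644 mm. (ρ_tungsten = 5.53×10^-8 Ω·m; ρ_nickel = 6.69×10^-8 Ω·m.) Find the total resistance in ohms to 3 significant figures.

Seg 1: A = πr² = π(7.0000e-05 m)² = 1.539e-08 m²
R_1 = (5.53×10^-8)(1.35)/(1.539e-08) = 4.85 Ω
Seg 2: A = πr² = π(1.7200e-04 m)² = 9.294e-08 m²
R_2 = (6.69×10^-8)(0.331)/(9.294e-08) = 0.2383 Ω
Seg 3: A = πr² = π(6.4400e-05 m)² = 1.303e-08 m²
R_3 = (6.69×10^-8)(1.44)/(1.303e-08) = 7.394 Ω
R_total = R_1 + R_2 + R_3 = 12.5 Ω

12.5 Ω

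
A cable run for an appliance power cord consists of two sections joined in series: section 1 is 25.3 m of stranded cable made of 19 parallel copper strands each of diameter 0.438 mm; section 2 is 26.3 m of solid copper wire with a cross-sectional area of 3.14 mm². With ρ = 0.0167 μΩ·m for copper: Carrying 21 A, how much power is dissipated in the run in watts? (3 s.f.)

127 W

ρ = 0.0167 μΩ·m = 1.67×10^-8 Ω·m
Section 1: A_strand = π(2.1900e-04)² = 1.507e-07 m²; R₁ = ρL/(N·A_s) = (1.67×10^-8)(25.3)/(19×1.507e-07) = 0.1476 Ω
Section 2: A = 3.14 mm² = 3.140e-06 m²
R₂ = (1.67×10^-8)(26.3)/(3.140e-06) = 0.1399 Ω
R = R₁ + R₂ = 0.2875 Ω
P = I²R = (21)² × 0.2875 = 127 W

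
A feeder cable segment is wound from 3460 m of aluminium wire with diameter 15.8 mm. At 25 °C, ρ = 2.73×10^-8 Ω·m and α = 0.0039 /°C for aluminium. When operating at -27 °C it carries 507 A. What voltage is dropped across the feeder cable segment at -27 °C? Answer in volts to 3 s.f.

A = π(d/2)² = π(7.9000e-03 m)² = 1.961e-04 m²
R₍25₎ = ρL/A = (2.73×10^-8)(3460)/(1.961e-04) = 0.4818 Ω
R₍-27₎ = R₍25₎(1 + αΔT) = 0.4818 × (1 + 0.0039×-52) = 0.3841 Ω
V = IR = 507 × 0.3841 = 195 V

195 V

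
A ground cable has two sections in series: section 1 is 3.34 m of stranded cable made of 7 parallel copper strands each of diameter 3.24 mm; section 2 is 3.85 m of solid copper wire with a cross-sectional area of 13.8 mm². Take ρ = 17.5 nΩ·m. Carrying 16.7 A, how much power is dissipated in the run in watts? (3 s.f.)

1.64 W

ρ = 17.5 nΩ·m = 1.75×10^-8 Ω·m
Section 1: A_strand = π(1.6200e-03)² = 8.245e-06 m²; R₁ = ρL/(N·A_s) = (1.75×10^-8)(3.34)/(7×8.245e-06) = 0.001013 Ω
Section 2: A = 13.8 mm² = 1.380e-05 m²
R₂ = (1.75×10^-8)(3.85)/(1.380e-05) = 0.004882 Ω
R = R₁ + R₂ = 0.005895 Ω
P = I²R = (16.7)² × 0.005895 = 1.64 W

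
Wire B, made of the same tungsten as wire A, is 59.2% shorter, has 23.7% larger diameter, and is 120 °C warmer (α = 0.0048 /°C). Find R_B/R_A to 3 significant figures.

0.420

R ∝ ρL/d² with ρ ∝ (1+αΔT), so R_B/R_A = (1 − 59.2/100) × (1 + 23.7/100)⁻² × (1 + 0.0048×120)
= 0.408 × 0.6535 × 1.576 = 0.420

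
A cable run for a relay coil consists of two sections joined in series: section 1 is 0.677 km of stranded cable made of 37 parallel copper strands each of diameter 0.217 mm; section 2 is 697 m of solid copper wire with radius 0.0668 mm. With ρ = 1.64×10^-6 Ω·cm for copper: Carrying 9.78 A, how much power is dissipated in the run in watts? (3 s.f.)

ρ = 1.64×10^-6 Ω·cm = 1.64×10^-8 Ω·m
Section 1: A_strand = π(1.0850e-04)² = 3.698e-08 m²; R₁ = ρL/(N·A_s) = (1.64×10^-8)(677)/(37×3.698e-08) = 8.114 Ω
Section 2: A = πr² = π(6.6800e-05 m)² = 1.402e-08 m²
R₂ = (1.64×10^-8)(697)/(1.402e-08) = 815.4 Ω
R = R₁ + R₂ = 823.5 Ω
P = I²R = (9.78)² × 823.5 = 78800 W

78800 W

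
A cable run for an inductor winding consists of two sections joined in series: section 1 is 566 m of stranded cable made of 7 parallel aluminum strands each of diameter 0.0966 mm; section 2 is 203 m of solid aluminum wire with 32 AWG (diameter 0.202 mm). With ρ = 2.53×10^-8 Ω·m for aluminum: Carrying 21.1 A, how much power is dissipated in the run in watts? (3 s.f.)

1.96×10^5 W

Section 1: A_strand = π(4.8300e-05)² = 7.329e-09 m²; R₁ = ρL/(N·A_s) = (2.53×10^-8)(566)/(7×7.329e-09) = 279.1 Ω
Section 2: A = π(0.202/2 mm)² = π(1.0100e-04 m)² = 3.205e-08 m²
R₂ = (2.53×10^-8)(203)/(3.205e-08) = 160.3 Ω
R = R₁ + R₂ = 439.4 Ω
P = I²R = (21.1)² × 439.4 = 1.96×10^5 W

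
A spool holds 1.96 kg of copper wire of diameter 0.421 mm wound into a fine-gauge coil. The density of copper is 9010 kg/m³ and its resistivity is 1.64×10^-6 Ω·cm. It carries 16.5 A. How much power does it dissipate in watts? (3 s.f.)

50100 W

ρ = 1.64×10^-6 Ω·cm = 1.64×10^-8 Ω·m
A = π(d/2)² = π(2.1050e-04 m)² = 1.3920e-07 m²
L = m/(density·A) = 1.96/(9010×1.3920e-07) = 1563 m
R = ρL/A = (1.64×10^-8)(1563)/(1.3920e-07) = 184.1 Ω
P = I²R = (16.5)² × 184.1 = 50100 W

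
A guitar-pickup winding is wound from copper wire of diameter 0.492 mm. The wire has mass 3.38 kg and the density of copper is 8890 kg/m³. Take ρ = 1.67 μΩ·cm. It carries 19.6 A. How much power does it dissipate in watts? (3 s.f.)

67500 W

ρ = 1.67 μΩ·cm = 1.67×10^-8 Ω·m
A = π(d/2)² = π(2.4600e-04 m)² = 1.9012e-07 m²
L = m/(density·A) = 3.38/(8890×1.9012e-07) = 2000 m
R = ρL/A = (1.67×10^-8)(2000)/(1.9012e-07) = 175.7 Ω
P = I²R = (19.6)² × 175.7 = 67500 W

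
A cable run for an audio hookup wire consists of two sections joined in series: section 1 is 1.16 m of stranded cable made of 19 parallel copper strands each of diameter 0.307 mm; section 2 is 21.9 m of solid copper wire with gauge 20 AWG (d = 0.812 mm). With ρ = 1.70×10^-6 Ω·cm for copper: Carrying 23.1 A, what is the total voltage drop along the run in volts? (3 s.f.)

ρ = 1.70×10^-6 Ω·cm = 1.70×10^-8 Ω·m
Section 1: A_strand = π(1.5350e-04)² = 7.402e-08 m²; R₁ = ρL/(N·A_s) = (1.70×10^-8)(1.16)/(19×7.402e-08) = 0.01402 Ω
Section 2: A = π(0.812/2 mm)² = π(4.0600e-04 m)² = 5.178e-07 m²
R₂ = (1.70×10^-8)(21.9)/(5.178e-07) = 0.7189 Ω
R = R₁ + R₂ = 0.733 Ω
V = IR = 23.1 × 0.733 = 16.9 V

16.9 V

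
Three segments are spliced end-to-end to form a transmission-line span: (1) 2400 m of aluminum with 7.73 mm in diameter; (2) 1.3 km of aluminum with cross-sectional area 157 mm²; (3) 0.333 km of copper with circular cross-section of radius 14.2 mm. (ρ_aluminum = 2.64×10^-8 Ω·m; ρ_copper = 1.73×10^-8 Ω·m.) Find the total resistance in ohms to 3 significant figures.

Seg 1: A = π(d/2)² = π(3.8650e-03 m)² = 4.693e-05 m²
R_1 = (2.64×10^-8)(2400)/(4.693e-05) = 1.35 Ω
Seg 2: A = 157 mm² = 1.570e-04 m²
R_2 = (2.64×10^-8)(1300)/(1.570e-04) = 0.2186 Ω
Seg 3: A = πr² = π(1.4200e-02 m)² = 6.335e-04 m²
R_3 = (1.73×10^-8)(333)/(6.335e-04) = 0.009094 Ω
R_total = R_1 + R_2 + R_3 = 1.58 Ω

1.58 Ω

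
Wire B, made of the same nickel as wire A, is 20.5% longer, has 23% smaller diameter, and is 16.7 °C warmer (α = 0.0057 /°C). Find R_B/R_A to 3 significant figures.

2.23

R ∝ ρL/d² with ρ ∝ (1+αΔT), so R_B/R_A = (1 + 20.5/100) × (1 − 23/100)⁻² × (1 + 0.0057×16.7)
= 1.205 × 1.687 × 1.095 = 2.23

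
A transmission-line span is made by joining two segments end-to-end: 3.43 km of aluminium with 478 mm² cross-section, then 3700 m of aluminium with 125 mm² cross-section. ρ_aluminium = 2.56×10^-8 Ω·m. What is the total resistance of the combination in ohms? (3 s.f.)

Segment 1: A = 478 mm² = 4.780e-04 m²
R₁ = ρL/A = (2.56×10^-8)(3430)/(4.780e-04) = 0.1837 Ω
Segment 2: A = 125 mm² = 1.250e-04 m²
R₂ = (2.56×10^-8)(3700)/(1.250e-04) = 0.7578 Ω
R = R₁ + R₂ = 0.941 Ω

0.941 Ω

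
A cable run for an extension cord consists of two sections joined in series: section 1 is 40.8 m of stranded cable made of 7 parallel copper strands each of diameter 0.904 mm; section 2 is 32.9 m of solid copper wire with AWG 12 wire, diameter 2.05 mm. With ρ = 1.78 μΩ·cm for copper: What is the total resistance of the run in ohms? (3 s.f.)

ρ = 1.78 μΩ·cm = 1.78×10^-8 Ω·m
Section 1: A_strand = π(4.5200e-04)² = 6.418e-07 m²; R₁ = ρL/(N·A_s) = (1.78×10^-8)(40.8)/(7×6.418e-07) = 0.1616 Ω
Section 2: A = π(2.05/2 mm)² = π(1.0250e-03 m)² = 3.301e-06 m²
R₂ = (1.78×10^-8)(32.9)/(3.301e-06) = 0.1774 Ω
R = R₁ + R₂ = 0.339 Ω

0.339 Ω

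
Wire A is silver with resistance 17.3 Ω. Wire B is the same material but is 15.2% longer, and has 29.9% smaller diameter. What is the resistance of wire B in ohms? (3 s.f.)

40.6 Ω

R ∝ L/d², so R_B/R_A = (1 + 15.2/100) × (1 − 29.9/100)⁻²
= 1.152 × 2.035 = 2.344
R_B = 2.344 × 17.3 = 40.6 Ω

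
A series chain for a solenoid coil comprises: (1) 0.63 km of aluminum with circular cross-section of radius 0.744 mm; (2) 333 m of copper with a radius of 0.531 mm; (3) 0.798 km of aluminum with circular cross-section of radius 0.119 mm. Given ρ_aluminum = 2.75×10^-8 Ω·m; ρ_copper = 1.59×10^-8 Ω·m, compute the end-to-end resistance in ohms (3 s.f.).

Seg 1: A = πr² = π(7.4400e-04 m)² = 1.739e-06 m²
R_1 = (2.75×10^-8)(630)/(1.739e-06) = 9.963 Ω
Seg 2: A = πr² = π(5.3100e-04 m)² = 8.858e-07 m²
R_2 = (1.59×10^-8)(333)/(8.858e-07) = 5.977 Ω
Seg 3: A = πr² = π(1.1900e-04 m)² = 4.449e-08 m²
R_3 = (2.75×10^-8)(798)/(4.449e-08) = 493.3 Ω
R_total = R_1 + R_2 + R_3 = 509 Ω

509 Ω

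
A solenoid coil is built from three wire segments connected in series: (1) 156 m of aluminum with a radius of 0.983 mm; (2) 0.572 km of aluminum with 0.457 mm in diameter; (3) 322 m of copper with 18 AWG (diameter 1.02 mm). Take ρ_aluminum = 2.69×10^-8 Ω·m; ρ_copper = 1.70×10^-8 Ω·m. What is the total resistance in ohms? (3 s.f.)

Seg 1: A = πr² = π(9.8300e-04 m)² = 3.036e-06 m²
R_1 = (2.69×10^-8)(156)/(3.036e-06) = 1.382 Ω
Seg 2: A = π(d/2)² = π(2.2850e-04 m)² = 1.640e-07 m²
R_2 = (2.69×10^-8)(572)/(1.640e-07) = 93.81 Ω
Seg 3: A = π(1.02/2 mm)² = π(5.1000e-04 m)² = 8.171e-07 m²
R_3 = (1.70×10^-8)(322)/(8.171e-07) = 6.699 Ω
R_total = R_1 + R_2 + R_3 = 102 Ω

102 Ω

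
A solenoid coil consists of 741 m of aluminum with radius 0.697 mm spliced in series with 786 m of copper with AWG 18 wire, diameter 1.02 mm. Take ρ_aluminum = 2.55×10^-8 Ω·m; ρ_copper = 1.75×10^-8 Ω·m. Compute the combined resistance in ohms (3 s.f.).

29.2 Ω

Segment 1: A = πr² = π(6.9700e-04 m)² = 1.526e-06 m²
R₁ = ρL/A = (2.55×10^-8)(741)/(1.526e-06) = 12.38 Ω
Segment 2: A = π(1.02/2 mm)² = π(5.1000e-04 m)² = 8.171e-07 m²
R₂ = (1.75×10^-8)(786)/(8.171e-07) = 16.83 Ω
R = R₁ + R₂ = 29.2 Ω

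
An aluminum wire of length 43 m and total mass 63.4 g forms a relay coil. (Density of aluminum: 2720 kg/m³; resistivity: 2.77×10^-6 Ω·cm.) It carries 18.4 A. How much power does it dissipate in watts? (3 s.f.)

744 W

ρ = 2.77×10^-6 Ω·cm = 2.77×10^-8 Ω·m
A = m/(density·L) = 0.0634/(2720×43) = 5.4207e-07 m²
R = ρL/A = (2.77×10^-8)(43)/(5.4207e-07) = 2.197 Ω
P = I²R = (18.4)² × 2.197 = 744 W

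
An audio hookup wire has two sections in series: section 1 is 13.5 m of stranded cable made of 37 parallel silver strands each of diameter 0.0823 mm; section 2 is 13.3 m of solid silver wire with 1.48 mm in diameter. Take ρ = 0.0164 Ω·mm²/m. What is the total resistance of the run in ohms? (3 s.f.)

1.25 Ω

ρ = 0.0164 Ω·mm²/m = 1.64×10^-8 Ω·m
Section 1: A_strand = π(4.1150e-05)² = 5.320e-09 m²; R₁ = ρL/(N·A_s) = (1.64×10^-8)(13.5)/(37×5.320e-09) = 1.125 Ω
Section 2: A = π(d/2)² = π(7.4000e-04 m)² = 1.720e-06 m²
R₂ = (1.64×10^-8)(13.3)/(1.720e-06) = 0.1268 Ω
R = R₁ + R₂ = 1.25 Ω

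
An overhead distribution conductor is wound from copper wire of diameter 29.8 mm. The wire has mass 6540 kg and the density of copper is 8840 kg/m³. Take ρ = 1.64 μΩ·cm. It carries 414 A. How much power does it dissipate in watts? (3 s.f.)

4270 W

ρ = 1.64 μΩ·cm = 1.64×10^-8 Ω·m
A = π(d/2)² = π(1.4900e-02 m)² = 6.9746e-04 m²
L = m/(density·A) = 6540/(8840×6.9746e-04) = 1061 m
R = ρL/A = (1.64×10^-8)(1061)/(6.9746e-04) = 0.02494 Ω
P = I²R = (414)² × 0.02494 = 4270 W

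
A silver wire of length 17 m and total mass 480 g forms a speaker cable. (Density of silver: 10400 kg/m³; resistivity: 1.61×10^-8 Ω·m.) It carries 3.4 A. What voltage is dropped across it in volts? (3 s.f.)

0.343 V

A = m/(density·L) = 0.48/(10400×17) = 2.7149e-06 m²
R = ρL/A = (1.61×10^-8)(17)/(2.7149e-06) = 0.1008 Ω
V = IR = 3.4 × 0.1008 = 0.343 V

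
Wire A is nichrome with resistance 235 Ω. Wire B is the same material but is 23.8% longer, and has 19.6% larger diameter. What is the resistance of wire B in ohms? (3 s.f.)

R ∝ L/d², so R_B/R_A = (1 + 23.8/100) × (1 + 19.6/100)⁻²
= 1.238 × 0.6991 = 0.8655
R_B = 0.8655 × 235 = 203 Ω

203 Ω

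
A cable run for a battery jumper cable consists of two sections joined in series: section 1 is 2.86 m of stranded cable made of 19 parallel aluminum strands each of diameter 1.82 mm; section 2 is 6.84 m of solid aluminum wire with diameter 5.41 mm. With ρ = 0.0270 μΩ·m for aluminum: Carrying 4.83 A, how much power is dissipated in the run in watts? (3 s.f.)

0.224 W

ρ = 0.0270 μΩ·m = 2.70×10^-8 Ω·m
Section 1: A_strand = π(9.1000e-04)² = 2.602e-06 m²; R₁ = ρL/(N·A_s) = (2.70×10^-8)(2.86)/(19×2.602e-06) = 0.001562 Ω
Section 2: A = π(d/2)² = π(2.7050e-03 m)² = 2.299e-05 m²
R₂ = (2.70×10^-8)(6.84)/(2.299e-05) = 0.008034 Ω
R = R₁ + R₂ = 0.009596 Ω
P = I²R = (4.83)² × 0.009596 = 0.224 W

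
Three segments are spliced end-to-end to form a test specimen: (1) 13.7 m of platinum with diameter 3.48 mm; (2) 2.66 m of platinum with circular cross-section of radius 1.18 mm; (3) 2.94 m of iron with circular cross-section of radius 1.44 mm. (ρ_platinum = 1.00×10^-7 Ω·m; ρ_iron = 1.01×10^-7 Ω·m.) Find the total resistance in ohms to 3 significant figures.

Seg 1: A = π(d/2)² = π(1.7400e-03 m)² = 9.511e-06 m²
R_1 = (1.00×10^-7)(13.7)/(9.511e-06) = 0.144 Ω
Seg 2: A = πr² = π(1.1800e-03 m)² = 4.374e-06 m²
R_2 = (1.00×10^-7)(2.66)/(4.374e-06) = 0.06081 Ω
Seg 3: A = πr² = π(1.4400e-03 m)² = 6.514e-06 m²
R_3 = (1.01×10^-7)(2.94)/(6.514e-06) = 0.04558 Ω
R_total = R_1 + R_2 + R_3 = 0.250 Ω

0.250 Ω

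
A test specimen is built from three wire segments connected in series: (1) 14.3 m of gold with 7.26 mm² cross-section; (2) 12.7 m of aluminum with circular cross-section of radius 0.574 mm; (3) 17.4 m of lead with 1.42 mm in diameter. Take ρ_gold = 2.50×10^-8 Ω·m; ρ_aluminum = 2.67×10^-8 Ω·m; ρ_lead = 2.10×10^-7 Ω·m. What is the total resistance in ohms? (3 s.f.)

Seg 1: A = 7.26 mm² = 7.260e-06 m²
R_1 = (2.50×10^-8)(14.3)/(7.260e-06) = 0.04924 Ω
Seg 2: A = πr² = π(5.7400e-04 m)² = 1.035e-06 m²
R_2 = (2.67×10^-8)(12.7)/(1.035e-06) = 0.3276 Ω
Seg 3: A = π(d/2)² = π(7.1000e-04 m)² = 1.584e-06 m²
R_3 = (2.10×10^-7)(17.4)/(1.584e-06) = 2.307 Ω
R_total = R_1 + R_2 + R_3 = 2.68 Ω

2.68 Ω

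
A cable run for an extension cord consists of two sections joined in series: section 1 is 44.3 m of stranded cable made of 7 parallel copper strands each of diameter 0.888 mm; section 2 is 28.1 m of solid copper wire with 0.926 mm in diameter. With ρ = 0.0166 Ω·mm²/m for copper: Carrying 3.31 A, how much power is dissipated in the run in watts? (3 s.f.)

9.45 W

ρ = 0.0166 Ω·mm²/m = 1.66×10^-8 Ω·m
Section 1: A_strand = π(4.4400e-04)² = 6.193e-07 m²; R₁ = ρL/(N·A_s) = (1.66×10^-8)(44.3)/(7×6.193e-07) = 0.1696 Ω
Section 2: A = π(d/2)² = π(4.6300e-04 m)² = 6.735e-07 m²
R₂ = (1.66×10^-8)(28.1)/(6.735e-07) = 0.6926 Ω
R = R₁ + R₂ = 0.8623 Ω
P = I²R = (3.31)² × 0.8623 = 9.45 W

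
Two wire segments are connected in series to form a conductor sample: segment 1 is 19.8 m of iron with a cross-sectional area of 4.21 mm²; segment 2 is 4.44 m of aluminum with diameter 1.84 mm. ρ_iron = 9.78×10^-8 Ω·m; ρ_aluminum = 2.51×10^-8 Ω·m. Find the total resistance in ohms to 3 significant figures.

Segment 1: A = 4.21 mm² = 4.210e-06 m²
R₁ = ρL/A = (9.78×10^-8)(19.8)/(4.210e-06) = 0.46 Ω
Segment 2: A = π(d/2)² = π(9.2000e-04 m)² = 2.659e-06 m²
R₂ = (2.51×10^-8)(4.44)/(2.659e-06) = 0.04191 Ω
R = R₁ + R₂ = 0.502 Ω

0.502 Ω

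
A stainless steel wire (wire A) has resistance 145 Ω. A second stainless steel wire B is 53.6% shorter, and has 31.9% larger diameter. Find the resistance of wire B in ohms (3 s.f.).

R ∝ L/d², so R_B/R_A = (1 − 53.6/100) × (1 + 31.9/100)⁻²
= 0.464 × 0.5748 = 0.2667
R_B = 0.2667 × 145 = 38.7 Ω

38.7 Ω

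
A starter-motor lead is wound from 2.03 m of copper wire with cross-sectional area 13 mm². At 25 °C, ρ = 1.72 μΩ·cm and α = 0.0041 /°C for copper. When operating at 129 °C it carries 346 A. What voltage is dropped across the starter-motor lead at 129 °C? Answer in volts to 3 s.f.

ρ = 1.72 μΩ·cm = 1.72×10^-8 Ω·m
A = 13 mm² = 1.300e-05 m²
R₍25₎ = ρL/A = (1.72×10^-8)(2.03)/(1.300e-05) = 0.002686 Ω
R₍129₎ = R₍25₎(1 + αΔT) = 0.002686 × (1 + 0.0041×104) = 0.003831 Ω
V = IR = 346 × 0.003831 = 1.33 V

1.33 V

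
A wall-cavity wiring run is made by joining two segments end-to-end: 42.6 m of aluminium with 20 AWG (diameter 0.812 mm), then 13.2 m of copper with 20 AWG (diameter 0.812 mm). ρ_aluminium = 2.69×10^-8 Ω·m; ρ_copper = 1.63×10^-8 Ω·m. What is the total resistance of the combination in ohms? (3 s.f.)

Segment 1: A = π(0.812/2 mm)² = π(4.0600e-04 m)² = 5.178e-07 m²
R₁ = ρL/A = (2.69×10^-8)(42.6)/(5.178e-07) = 2.213 Ω
R₂ = (1.63×10^-8)(13.2)/(5.178e-07) = 0.4155 Ω
R = R₁ + R₂ = 2.63 Ω

2.63 Ω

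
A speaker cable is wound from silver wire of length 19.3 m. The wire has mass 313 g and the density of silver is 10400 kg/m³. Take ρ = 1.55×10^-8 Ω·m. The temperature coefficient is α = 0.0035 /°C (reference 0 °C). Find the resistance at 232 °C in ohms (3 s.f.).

0.348 Ω

A = m/(density·L) = 0.313/(10400×19.3) = 1.5594e-06 m²
R = ρL/A = (1.55×10^-8)(19.3)/(1.5594e-06) = 0.1918 Ω
R(232 °C) = 0.1918 × (1 + 0.0035×232) = 0.348 Ω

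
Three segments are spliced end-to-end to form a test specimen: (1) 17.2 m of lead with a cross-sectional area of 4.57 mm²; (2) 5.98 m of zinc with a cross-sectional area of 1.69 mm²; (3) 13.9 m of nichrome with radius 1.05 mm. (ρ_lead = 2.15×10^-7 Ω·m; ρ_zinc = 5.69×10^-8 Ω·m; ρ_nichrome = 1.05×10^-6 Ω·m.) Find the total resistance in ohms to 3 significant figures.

5.22 Ω

Seg 1: A = 4.57 mm² = 4.570e-06 m²
R_1 = (2.15×10^-7)(17.2)/(4.570e-06) = 0.8092 Ω
Seg 2: A = 1.69 mm² = 1.690e-06 m²
R_2 = (5.69×10^-8)(5.98)/(1.690e-06) = 0.2013 Ω
Seg 3: A = πr² = π(1.0500e-03 m)² = 3.464e-06 m²
R_3 = (1.05×10^-6)(13.9)/(3.464e-06) = 4.214 Ω
R_total = R_1 + R_2 + R_3 = 5.22 Ω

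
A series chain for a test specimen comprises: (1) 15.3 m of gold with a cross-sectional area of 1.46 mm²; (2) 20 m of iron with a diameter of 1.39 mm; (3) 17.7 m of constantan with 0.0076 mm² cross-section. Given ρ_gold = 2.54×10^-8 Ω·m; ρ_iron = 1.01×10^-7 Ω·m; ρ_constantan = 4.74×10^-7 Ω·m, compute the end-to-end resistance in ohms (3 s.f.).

Seg 1: A = 1.46 mm² = 1.460e-06 m²
R_1 = (2.54×10^-8)(15.3)/(1.460e-06) = 0.2662 Ω
Seg 2: A = π(d/2)² = π(6.9500e-04 m)² = 1.517e-06 m²
R_2 = (1.01×10^-7)(20)/(1.517e-06) = 1.331 Ω
Seg 3: A = 0.0076 mm² = 7.600e-09 m²
R_3 = (4.74×10^-7)(17.7)/(7.600e-09) = 1104 Ω
R_total = R_1 + R_2 + R_3 = 1110 Ω

1110 Ω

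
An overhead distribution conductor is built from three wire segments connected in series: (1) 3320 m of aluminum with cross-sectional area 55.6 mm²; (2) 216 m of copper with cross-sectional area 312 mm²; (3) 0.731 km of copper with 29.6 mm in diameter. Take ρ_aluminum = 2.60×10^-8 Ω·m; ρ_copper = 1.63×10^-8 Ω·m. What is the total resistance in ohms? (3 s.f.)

Seg 1: A = 55.6 mm² = 5.560e-05 m²
R_1 = (2.60×10^-8)(3320)/(5.560e-05) = 1.553 Ω
Seg 2: A = 312 mm² = 3.120e-04 m²
R_2 = (1.63×10^-8)(216)/(3.120e-04) = 0.01128 Ω
Seg 3: A = π(d/2)² = π(1.4800e-02 m)² = 6.881e-04 m²
R_3 = (1.63×10^-8)(731)/(6.881e-04) = 0.01732 Ω
R_total = R_1 + R_2 + R_3 = 1.58 Ω

1.58 Ω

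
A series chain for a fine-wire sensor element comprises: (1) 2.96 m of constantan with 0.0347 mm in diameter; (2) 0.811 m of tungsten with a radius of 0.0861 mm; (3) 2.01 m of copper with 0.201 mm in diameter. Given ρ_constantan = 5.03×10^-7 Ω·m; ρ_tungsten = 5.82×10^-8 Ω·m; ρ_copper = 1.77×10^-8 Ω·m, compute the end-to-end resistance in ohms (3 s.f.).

Seg 1: A = π(d/2)² = π(1.7350e-05 m)² = 9.457e-10 m²
R_1 = (5.03×10^-7)(2.96)/(9.457e-10) = 1574 Ω
Seg 2: A = πr² = π(8.6100e-05 m)² = 2.329e-08 m²
R_2 = (5.82×10^-8)(0.811)/(2.329e-08) = 2.027 Ω
Seg 3: A = π(d/2)² = π(1.0050e-04 m)² = 3.173e-08 m²
R_3 = (1.77×10^-8)(2.01)/(3.173e-08) = 1.121 Ω
R_total = R_1 + R_2 + R_3 = 1580 Ω

1580 Ω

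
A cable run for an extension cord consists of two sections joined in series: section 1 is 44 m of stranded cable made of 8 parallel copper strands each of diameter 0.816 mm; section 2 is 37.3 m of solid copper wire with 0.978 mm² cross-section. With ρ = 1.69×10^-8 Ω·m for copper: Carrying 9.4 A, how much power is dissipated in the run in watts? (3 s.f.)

Section 1: A_strand = π(4.0800e-04)² = 5.230e-07 m²; R₁ = ρL/(N·A_s) = (1.69×10^-8)(44)/(8×5.230e-07) = 0.1777 Ω
Section 2: A = 0.978 mm² = 9.780e-07 m²
R₂ = (1.69×10^-8)(37.3)/(9.780e-07) = 0.6446 Ω
R = R₁ + R₂ = 0.8223 Ω
P = I²R = (9.4)² × 0.8223 = 72.7 W

72.7 W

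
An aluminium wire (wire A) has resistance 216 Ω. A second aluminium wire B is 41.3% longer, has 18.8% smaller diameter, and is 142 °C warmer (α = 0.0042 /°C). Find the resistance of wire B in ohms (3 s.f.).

R ∝ ρL/d² with ρ ∝ (1+αΔT), so R_B/R_A = (1 + 41.3/100) × (1 − 18.8/100)⁻² × (1 + 0.0042×142)
= 1.413 × 1.517 × 1.596 = 3.421
R_B = 3.421 × 216 = 739 Ω

739 Ω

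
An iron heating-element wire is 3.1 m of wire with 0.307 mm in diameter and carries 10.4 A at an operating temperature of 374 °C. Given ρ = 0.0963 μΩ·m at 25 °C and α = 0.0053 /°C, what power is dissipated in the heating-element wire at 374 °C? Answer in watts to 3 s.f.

1240 W

ρ = 0.0963 μΩ·m = 9.63×10^-8 Ω·m
A = π(d/2)² = π(1.5350e-04 m)² = 7.402e-08 m²
R₍25₎ = ρL/A = (9.63×10^-8)(3.1)/(7.402e-08) = 4.033 Ω
R₍374₎ = R₍25₎(1 + αΔT) = 4.033 × (1 + 0.0053×349) = 11.49 Ω
P = I²R = (10.4)² × 11.49 = 1240 W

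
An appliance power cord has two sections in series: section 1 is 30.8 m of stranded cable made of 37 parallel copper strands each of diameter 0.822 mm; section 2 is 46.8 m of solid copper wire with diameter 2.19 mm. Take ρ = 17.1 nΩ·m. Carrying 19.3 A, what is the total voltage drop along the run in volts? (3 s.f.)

ρ = 17.1 nΩ·m = 1.71×10^-8 Ω·m
Section 1: A_strand = π(4.1100e-04)² = 5.307e-07 m²; R₁ = ρL/(N·A_s) = (1.71×10^-8)(30.8)/(37×5.307e-07) = 0.02682 Ω
Section 2: A = π(d/2)² = π(1.0950e-03 m)² = 3.767e-06 m²
R₂ = (1.71×10^-8)(46.8)/(3.767e-06) = 0.2125 Ω
R = R₁ + R₂ = 0.2393 Ω
V = IR = 19.3 × 0.2393 = 4.62 V

4.62 V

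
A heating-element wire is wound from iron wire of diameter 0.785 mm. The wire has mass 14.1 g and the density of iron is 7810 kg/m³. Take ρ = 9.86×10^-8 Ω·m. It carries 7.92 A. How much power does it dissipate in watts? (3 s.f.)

A = π(d/2)² = π(3.9250e-04 m)² = 4.8398e-07 m²
L = m/(density·A) = 0.0141/(7810×4.8398e-07) = 3.73 m
R = ρL/A = (9.86×10^-8)(3.73)/(4.8398e-07) = 0.76 Ω
P = I²R = (7.92)² × 0.76 = 47.7 W

47.7 W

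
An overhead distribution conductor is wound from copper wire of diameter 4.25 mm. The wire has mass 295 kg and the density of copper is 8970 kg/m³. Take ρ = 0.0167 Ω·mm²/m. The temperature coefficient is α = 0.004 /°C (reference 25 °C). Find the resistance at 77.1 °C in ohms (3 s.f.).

3.30 Ω

ρ = 0.0167 Ω·mm²/m = 1.67×10^-8 Ω·m
A = π(d/2)² = π(2.1250e-03 m)² = 1.4186e-05 m²
L = m/(density·A) = 295/(8970×1.4186e-05) = 2318 m
R = ρL/A = (1.67×10^-8)(2318)/(1.4186e-05) = 2.729 Ω
R(77.1 °C) = 2.729 × (1 + 0.004×52.1) = 3.30 Ω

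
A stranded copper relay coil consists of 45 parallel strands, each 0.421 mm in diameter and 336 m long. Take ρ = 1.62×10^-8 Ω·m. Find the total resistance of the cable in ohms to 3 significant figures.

0.869 Ω

A_strand = π(2.1050e-04 m)² = 1.392e-07 m²
R_strand = ρL/A = (1.62×10^-8)(336)/(1.392e-07) = 39.1 Ω
R_total = R_strand/N = 39.1/45 = 0.869 Ω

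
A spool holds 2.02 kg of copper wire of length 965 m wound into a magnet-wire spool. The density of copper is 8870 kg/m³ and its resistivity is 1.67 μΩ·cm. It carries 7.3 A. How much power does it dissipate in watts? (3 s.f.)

ρ = 1.67 μΩ·cm = 1.67×10^-8 Ω·m
A = m/(density·L) = 2.02/(8870×965) = 2.3599e-07 m²
R = ρL/A = (1.67×10^-8)(965)/(2.3599e-07) = 68.29 Ω
P = I²R = (7.3)² × 68.29 = 3640 W

3640 W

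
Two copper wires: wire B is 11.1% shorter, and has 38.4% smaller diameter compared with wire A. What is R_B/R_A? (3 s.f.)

R ∝ L/d², so R_B/R_A = (1 − 11.1/100) × (1 − 38.4/100)⁻²
= 0.889 × 2.635 = 2.34

2.34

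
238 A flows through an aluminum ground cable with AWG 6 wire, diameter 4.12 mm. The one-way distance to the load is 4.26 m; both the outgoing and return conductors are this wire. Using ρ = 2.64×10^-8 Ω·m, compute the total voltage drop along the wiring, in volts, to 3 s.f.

A = π(4.12/2 mm)² = π(2.0600e-03 m)² = 1.333e-05 m²
Total conductor length (both ways) L = 2 × 4.26 = 8.52 m
R = ρL/A = (2.64×10^-8)(8.52)/(1.333e-05) = 0.01687 Ω
V = IR = 238 × 0.01687 = 4.02 V

4.02 V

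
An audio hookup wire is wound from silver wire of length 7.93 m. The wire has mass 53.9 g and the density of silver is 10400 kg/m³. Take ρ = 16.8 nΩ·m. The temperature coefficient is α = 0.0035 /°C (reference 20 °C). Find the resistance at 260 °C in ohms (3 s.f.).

0.375 Ω

ρ = 16.8 nΩ·m = 1.68×10^-8 Ω·m
A = m/(density·L) = 0.0539/(10400×7.93) = 6.5356e-07 m²
R = ρL/A = (1.68×10^-8)(7.93)/(6.5356e-07) = 0.2038 Ω
R(260 °C) = 0.2038 × (1 + 0.0035×240) = 0.375 Ω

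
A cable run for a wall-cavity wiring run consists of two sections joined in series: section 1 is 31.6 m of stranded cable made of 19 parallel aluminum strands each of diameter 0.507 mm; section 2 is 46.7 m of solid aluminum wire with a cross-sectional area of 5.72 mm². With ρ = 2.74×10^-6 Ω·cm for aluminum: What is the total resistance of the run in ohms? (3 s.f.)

ρ = 2.74×10^-6 Ω·cm = 2.74×10^-8 Ω·m
Section 1: A_strand = π(2.5350e-04)² = 2.019e-07 m²; R₁ = ρL/(N·A_s) = (2.74×10^-8)(31.6)/(19×2.019e-07) = 0.2257 Ω
Section 2: A = 5.72 mm² = 5.720e-06 m²
R₂ = (2.74×10^-8)(46.7)/(5.720e-06) = 0.2237 Ω
R = R₁ + R₂ = 0.449 Ω

0.449 Ω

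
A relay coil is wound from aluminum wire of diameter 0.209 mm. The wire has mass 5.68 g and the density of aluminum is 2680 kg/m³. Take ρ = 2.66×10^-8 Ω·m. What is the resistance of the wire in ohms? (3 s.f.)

A = π(d/2)² = π(1.0450e-04 m)² = 3.4307e-08 m²
L = m/(density·A) = 0.00568/(2680×3.4307e-08) = 61.78 m
R = ρL/A = (2.66×10^-8)(61.78)/(3.4307e-08) = 47.9 Ω

47.9 Ω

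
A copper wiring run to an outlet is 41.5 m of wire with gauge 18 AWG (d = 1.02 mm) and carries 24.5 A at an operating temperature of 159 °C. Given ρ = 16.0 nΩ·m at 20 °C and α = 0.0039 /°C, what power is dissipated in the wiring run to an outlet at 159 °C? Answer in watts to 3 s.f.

ρ = 16.0 nΩ·m = 1.60×10^-8 Ω·m
A = π(1.02/2 mm)² = π(5.1000e-04 m)² = 8.171e-07 m²
R₍20₎ = ρL/A = (1.60×10^-8)(41.5)/(8.171e-07) = 0.8126 Ω
R₍159₎ = R₍20₎(1 + αΔT) = 0.8126 × (1 + 0.0039×139) = 1.253 Ω
P = I²R = (24.5)² × 1.253 = 752 W

752 W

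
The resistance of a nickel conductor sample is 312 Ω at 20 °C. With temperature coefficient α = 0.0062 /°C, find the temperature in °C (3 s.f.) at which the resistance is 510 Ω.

R = R₀(1 + α(T − T₀)) ⇒ T = T₀ + (R/R₀ − 1)/α
T = 20 + (510/312 − 1)/0.0062 = 20 + (0.6346)/0.0062 = 122 °C

122 °C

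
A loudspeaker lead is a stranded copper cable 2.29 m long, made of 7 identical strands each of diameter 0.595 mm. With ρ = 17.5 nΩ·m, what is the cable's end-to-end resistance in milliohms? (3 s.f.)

ρ = 17.5 nΩ·m = 1.75×10^-8 Ω·m
A_strand = π(2.9750e-04 m)² = 2.781e-07 m²
R_strand = ρL/A = (1.75×10^-8)(2.29)/(2.781e-07) = 0.1441 Ω
R_total = R_strand/N = 0.1441/7 = 20.6 mΩ

20.6 mΩ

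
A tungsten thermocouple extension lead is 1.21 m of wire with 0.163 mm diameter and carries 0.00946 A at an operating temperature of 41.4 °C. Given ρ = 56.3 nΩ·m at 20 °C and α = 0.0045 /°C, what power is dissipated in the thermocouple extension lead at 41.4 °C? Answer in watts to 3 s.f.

ρ = 56.3 nΩ·m = 5.63×10^-8 Ω·m
A = π(d/2)² = π(8.1500e-05 m)² = 2.087e-08 m²
R₍20₎ = ρL/A = (5.63×10^-8)(1.21)/(2.087e-08) = 3.265 Ω
R₍41.4₎ = R₍20₎(1 + αΔT) = 3.265 × (1 + 0.0045×21.4) = 3.579 Ω
P = I²R = (0.00946)² × 3.579 = 3.20×10^-4 W

3.20×10^-4 W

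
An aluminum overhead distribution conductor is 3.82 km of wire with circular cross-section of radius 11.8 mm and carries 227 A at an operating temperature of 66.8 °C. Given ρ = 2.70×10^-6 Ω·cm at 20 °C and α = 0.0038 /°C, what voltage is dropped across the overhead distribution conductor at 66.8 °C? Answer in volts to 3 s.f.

ρ = 2.70×10^-6 Ω·cm = 2.70×10^-8 Ω·m
A = πr² = π(1.1800e-02 m)² = 4.374e-04 m²
R₍20₎ = ρL/A = (2.70×10^-8)(3820)/(4.374e-04) = 0.2358 Ω
R₍66.8₎ = R₍20₎(1 + αΔT) = 0.2358 × (1 + 0.0038×46.8) = 0.2777 Ω
V = IR = 227 × 0.2777 = 63.0 V

63.0 V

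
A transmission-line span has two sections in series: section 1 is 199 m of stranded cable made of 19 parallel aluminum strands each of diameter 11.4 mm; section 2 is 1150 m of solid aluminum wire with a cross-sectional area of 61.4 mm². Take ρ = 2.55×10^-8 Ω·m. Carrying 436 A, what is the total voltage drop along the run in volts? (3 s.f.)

Section 1: A_strand = π(5.7000e-03)² = 1.021e-04 m²; R₁ = ρL/(N·A_s) = (2.55×10^-8)(199)/(19×1.021e-04) = 0.002617 Ω
Section 2: A = 61.4 mm² = 6.140e-05 m²
R₂ = (2.55×10^-8)(1150)/(6.140e-05) = 0.4776 Ω
R = R₁ + R₂ = 0.4802 Ω
V = IR = 436 × 0.4802 = 209 V

209 V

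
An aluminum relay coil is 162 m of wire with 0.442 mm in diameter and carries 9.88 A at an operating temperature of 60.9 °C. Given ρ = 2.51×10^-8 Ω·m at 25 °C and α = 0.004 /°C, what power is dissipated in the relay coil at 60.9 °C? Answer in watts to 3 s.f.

2960 W

A = π(d/2)² = π(2.2100e-04 m)² = 1.534e-07 m²
R₍25₎ = ρL/A = (2.51×10^-8)(162)/(1.534e-07) = 26.5 Ω
R₍60.9₎ = R₍25₎(1 + αΔT) = 26.5 × (1 + 0.004×35.9) = 30.31 Ω
P = I²R = (9.88)² × 30.31 = 2960 W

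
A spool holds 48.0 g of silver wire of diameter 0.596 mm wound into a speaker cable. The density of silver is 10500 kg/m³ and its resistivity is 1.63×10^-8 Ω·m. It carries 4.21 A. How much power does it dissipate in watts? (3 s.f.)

A = π(d/2)² = π(2.9800e-04 m)² = 2.7899e-07 m²
L = m/(density·A) = 0.048/(10500×2.7899e-07) = 16.39 m
R = ρL/A = (1.63×10^-8)(16.39)/(2.7899e-07) = 0.9574 Ω
P = I²R = (4.21)² × 0.9574 = 17.0 W

17.0 W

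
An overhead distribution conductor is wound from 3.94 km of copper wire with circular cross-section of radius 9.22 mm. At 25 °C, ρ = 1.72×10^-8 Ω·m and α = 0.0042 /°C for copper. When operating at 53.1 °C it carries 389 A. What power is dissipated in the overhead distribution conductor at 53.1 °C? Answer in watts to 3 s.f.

42900 W

A = πr² = π(9.2200e-03 m)² = 2.671e-04 m²
R₍25₎ = ρL/A = (1.72×10^-8)(3940)/(2.671e-04) = 0.2538 Ω
R₍53.1₎ = R₍25₎(1 + αΔT) = 0.2538 × (1 + 0.0042×28.1) = 0.2837 Ω
P = I²R = (389)² × 0.2837 = 42900 W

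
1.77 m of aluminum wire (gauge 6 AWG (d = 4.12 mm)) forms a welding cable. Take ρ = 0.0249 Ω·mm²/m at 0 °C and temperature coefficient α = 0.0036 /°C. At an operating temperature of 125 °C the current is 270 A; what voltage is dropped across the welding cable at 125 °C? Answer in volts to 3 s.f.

ρ = 0.0249 Ω·mm²/m = 2.49×10^-8 Ω·m
A = π(4.12/2 mm)² = π(2.0600e-03 m)² = 1.333e-05 m²
R₍0₎ = ρL/A = (2.49×10^-8)(1.77)/(1.333e-05) = 0.003306 Ω
R₍125₎ = R₍0₎(1 + αΔT) = 0.003306 × (1 + 0.0036×125) = 0.004794 Ω
V = IR = 270 × 0.004794 = 1.29 V

1.29 V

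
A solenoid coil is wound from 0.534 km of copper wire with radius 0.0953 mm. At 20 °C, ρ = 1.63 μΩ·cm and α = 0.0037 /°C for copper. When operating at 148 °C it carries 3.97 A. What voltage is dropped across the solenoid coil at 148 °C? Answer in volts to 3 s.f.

1780 V

ρ = 1.63 μΩ·cm = 1.63×10^-8 Ω·m
A = πr² = π(9.5300e-05 m)² = 2.853e-08 m²
R₍20₎ = ρL/A = (1.63×10^-8)(534)/(2.853e-08) = 305.1 Ω
R₍148₎ = R₍20₎(1 + αΔT) = 305.1 × (1 + 0.0037×128) = 449.5 Ω
V = IR = 3.97 × 449.5 = 1780 V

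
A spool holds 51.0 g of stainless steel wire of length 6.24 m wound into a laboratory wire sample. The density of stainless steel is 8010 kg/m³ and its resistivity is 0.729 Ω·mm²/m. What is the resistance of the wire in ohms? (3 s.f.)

ρ = 0.729 Ω·mm²/m = 7.29×10^-7 Ω·m
A = m/(density·L) = 0.051/(8010×6.24) = 1.0204e-06 m²
R = ρL/A = (7.29×10^-7)(6.24)/(1.0204e-06) = 4.46 Ω

4.46 Ω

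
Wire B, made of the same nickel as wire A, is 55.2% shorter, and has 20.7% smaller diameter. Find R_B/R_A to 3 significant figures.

R ∝ L/d², so R_B/R_A = (1 − 55.2/100) × (1 − 20.7/100)⁻²
= 0.448 × 1.59 = 0.712

0.712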